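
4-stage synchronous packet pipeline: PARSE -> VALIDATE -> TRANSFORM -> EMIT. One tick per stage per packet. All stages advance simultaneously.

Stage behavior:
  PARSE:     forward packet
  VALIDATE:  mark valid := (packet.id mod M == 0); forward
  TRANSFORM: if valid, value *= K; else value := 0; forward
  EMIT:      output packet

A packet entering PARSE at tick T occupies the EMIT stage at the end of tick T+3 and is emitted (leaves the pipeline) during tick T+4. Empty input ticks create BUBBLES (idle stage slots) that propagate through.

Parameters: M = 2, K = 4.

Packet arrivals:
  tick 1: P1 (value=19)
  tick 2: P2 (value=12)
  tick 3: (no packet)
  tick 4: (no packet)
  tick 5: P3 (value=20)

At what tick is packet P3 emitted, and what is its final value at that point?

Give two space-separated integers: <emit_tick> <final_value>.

Tick 1: [PARSE:P1(v=19,ok=F), VALIDATE:-, TRANSFORM:-, EMIT:-] out:-; in:P1
Tick 2: [PARSE:P2(v=12,ok=F), VALIDATE:P1(v=19,ok=F), TRANSFORM:-, EMIT:-] out:-; in:P2
Tick 3: [PARSE:-, VALIDATE:P2(v=12,ok=T), TRANSFORM:P1(v=0,ok=F), EMIT:-] out:-; in:-
Tick 4: [PARSE:-, VALIDATE:-, TRANSFORM:P2(v=48,ok=T), EMIT:P1(v=0,ok=F)] out:-; in:-
Tick 5: [PARSE:P3(v=20,ok=F), VALIDATE:-, TRANSFORM:-, EMIT:P2(v=48,ok=T)] out:P1(v=0); in:P3
Tick 6: [PARSE:-, VALIDATE:P3(v=20,ok=F), TRANSFORM:-, EMIT:-] out:P2(v=48); in:-
Tick 7: [PARSE:-, VALIDATE:-, TRANSFORM:P3(v=0,ok=F), EMIT:-] out:-; in:-
Tick 8: [PARSE:-, VALIDATE:-, TRANSFORM:-, EMIT:P3(v=0,ok=F)] out:-; in:-
Tick 9: [PARSE:-, VALIDATE:-, TRANSFORM:-, EMIT:-] out:P3(v=0); in:-
P3: arrives tick 5, valid=False (id=3, id%2=1), emit tick 9, final value 0

Answer: 9 0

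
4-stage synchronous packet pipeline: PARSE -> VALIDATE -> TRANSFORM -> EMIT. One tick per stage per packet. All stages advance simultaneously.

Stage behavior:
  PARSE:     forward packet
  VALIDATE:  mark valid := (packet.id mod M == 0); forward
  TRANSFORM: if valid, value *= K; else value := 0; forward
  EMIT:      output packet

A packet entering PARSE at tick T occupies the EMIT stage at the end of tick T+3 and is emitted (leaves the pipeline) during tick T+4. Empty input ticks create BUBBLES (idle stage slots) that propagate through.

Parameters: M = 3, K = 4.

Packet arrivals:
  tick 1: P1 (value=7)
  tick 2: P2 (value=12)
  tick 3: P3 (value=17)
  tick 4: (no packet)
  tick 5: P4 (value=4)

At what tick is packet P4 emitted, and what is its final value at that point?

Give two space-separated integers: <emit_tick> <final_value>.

Tick 1: [PARSE:P1(v=7,ok=F), VALIDATE:-, TRANSFORM:-, EMIT:-] out:-; in:P1
Tick 2: [PARSE:P2(v=12,ok=F), VALIDATE:P1(v=7,ok=F), TRANSFORM:-, EMIT:-] out:-; in:P2
Tick 3: [PARSE:P3(v=17,ok=F), VALIDATE:P2(v=12,ok=F), TRANSFORM:P1(v=0,ok=F), EMIT:-] out:-; in:P3
Tick 4: [PARSE:-, VALIDATE:P3(v=17,ok=T), TRANSFORM:P2(v=0,ok=F), EMIT:P1(v=0,ok=F)] out:-; in:-
Tick 5: [PARSE:P4(v=4,ok=F), VALIDATE:-, TRANSFORM:P3(v=68,ok=T), EMIT:P2(v=0,ok=F)] out:P1(v=0); in:P4
Tick 6: [PARSE:-, VALIDATE:P4(v=4,ok=F), TRANSFORM:-, EMIT:P3(v=68,ok=T)] out:P2(v=0); in:-
Tick 7: [PARSE:-, VALIDATE:-, TRANSFORM:P4(v=0,ok=F), EMIT:-] out:P3(v=68); in:-
Tick 8: [PARSE:-, VALIDATE:-, TRANSFORM:-, EMIT:P4(v=0,ok=F)] out:-; in:-
Tick 9: [PARSE:-, VALIDATE:-, TRANSFORM:-, EMIT:-] out:P4(v=0); in:-
P4: arrives tick 5, valid=False (id=4, id%3=1), emit tick 9, final value 0

Answer: 9 0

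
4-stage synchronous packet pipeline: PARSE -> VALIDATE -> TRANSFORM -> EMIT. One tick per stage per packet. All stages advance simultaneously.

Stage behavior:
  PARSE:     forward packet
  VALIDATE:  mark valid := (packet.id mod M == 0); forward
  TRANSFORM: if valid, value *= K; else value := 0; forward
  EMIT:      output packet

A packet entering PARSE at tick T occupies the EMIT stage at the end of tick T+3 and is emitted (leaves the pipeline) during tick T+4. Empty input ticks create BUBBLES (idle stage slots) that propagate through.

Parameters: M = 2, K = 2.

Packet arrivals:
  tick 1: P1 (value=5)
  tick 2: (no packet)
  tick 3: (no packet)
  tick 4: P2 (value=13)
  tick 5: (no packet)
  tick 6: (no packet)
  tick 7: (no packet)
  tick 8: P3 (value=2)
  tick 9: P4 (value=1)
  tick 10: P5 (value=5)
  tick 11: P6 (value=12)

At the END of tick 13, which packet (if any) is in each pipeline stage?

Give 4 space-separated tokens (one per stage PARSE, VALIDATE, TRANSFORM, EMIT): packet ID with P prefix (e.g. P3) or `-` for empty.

Tick 1: [PARSE:P1(v=5,ok=F), VALIDATE:-, TRANSFORM:-, EMIT:-] out:-; in:P1
Tick 2: [PARSE:-, VALIDATE:P1(v=5,ok=F), TRANSFORM:-, EMIT:-] out:-; in:-
Tick 3: [PARSE:-, VALIDATE:-, TRANSFORM:P1(v=0,ok=F), EMIT:-] out:-; in:-
Tick 4: [PARSE:P2(v=13,ok=F), VALIDATE:-, TRANSFORM:-, EMIT:P1(v=0,ok=F)] out:-; in:P2
Tick 5: [PARSE:-, VALIDATE:P2(v=13,ok=T), TRANSFORM:-, EMIT:-] out:P1(v=0); in:-
Tick 6: [PARSE:-, VALIDATE:-, TRANSFORM:P2(v=26,ok=T), EMIT:-] out:-; in:-
Tick 7: [PARSE:-, VALIDATE:-, TRANSFORM:-, EMIT:P2(v=26,ok=T)] out:-; in:-
Tick 8: [PARSE:P3(v=2,ok=F), VALIDATE:-, TRANSFORM:-, EMIT:-] out:P2(v=26); in:P3
Tick 9: [PARSE:P4(v=1,ok=F), VALIDATE:P3(v=2,ok=F), TRANSFORM:-, EMIT:-] out:-; in:P4
Tick 10: [PARSE:P5(v=5,ok=F), VALIDATE:P4(v=1,ok=T), TRANSFORM:P3(v=0,ok=F), EMIT:-] out:-; in:P5
Tick 11: [PARSE:P6(v=12,ok=F), VALIDATE:P5(v=5,ok=F), TRANSFORM:P4(v=2,ok=T), EMIT:P3(v=0,ok=F)] out:-; in:P6
Tick 12: [PARSE:-, VALIDATE:P6(v=12,ok=T), TRANSFORM:P5(v=0,ok=F), EMIT:P4(v=2,ok=T)] out:P3(v=0); in:-
Tick 13: [PARSE:-, VALIDATE:-, TRANSFORM:P6(v=24,ok=T), EMIT:P5(v=0,ok=F)] out:P4(v=2); in:-
At end of tick 13: ['-', '-', 'P6', 'P5']

Answer: - - P6 P5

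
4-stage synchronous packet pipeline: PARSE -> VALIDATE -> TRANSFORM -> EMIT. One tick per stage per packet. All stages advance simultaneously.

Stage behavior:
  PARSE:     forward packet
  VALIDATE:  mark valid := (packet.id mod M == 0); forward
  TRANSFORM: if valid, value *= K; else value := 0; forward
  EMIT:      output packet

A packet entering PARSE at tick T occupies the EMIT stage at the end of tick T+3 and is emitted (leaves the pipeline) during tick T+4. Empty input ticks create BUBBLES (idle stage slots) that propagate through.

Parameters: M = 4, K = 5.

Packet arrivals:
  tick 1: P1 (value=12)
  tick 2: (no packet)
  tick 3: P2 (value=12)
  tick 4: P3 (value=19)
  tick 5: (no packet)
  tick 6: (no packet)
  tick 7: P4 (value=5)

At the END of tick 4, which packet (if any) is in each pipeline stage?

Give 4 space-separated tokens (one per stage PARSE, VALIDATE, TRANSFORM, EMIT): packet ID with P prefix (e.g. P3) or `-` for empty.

Answer: P3 P2 - P1

Derivation:
Tick 1: [PARSE:P1(v=12,ok=F), VALIDATE:-, TRANSFORM:-, EMIT:-] out:-; in:P1
Tick 2: [PARSE:-, VALIDATE:P1(v=12,ok=F), TRANSFORM:-, EMIT:-] out:-; in:-
Tick 3: [PARSE:P2(v=12,ok=F), VALIDATE:-, TRANSFORM:P1(v=0,ok=F), EMIT:-] out:-; in:P2
Tick 4: [PARSE:P3(v=19,ok=F), VALIDATE:P2(v=12,ok=F), TRANSFORM:-, EMIT:P1(v=0,ok=F)] out:-; in:P3
At end of tick 4: ['P3', 'P2', '-', 'P1']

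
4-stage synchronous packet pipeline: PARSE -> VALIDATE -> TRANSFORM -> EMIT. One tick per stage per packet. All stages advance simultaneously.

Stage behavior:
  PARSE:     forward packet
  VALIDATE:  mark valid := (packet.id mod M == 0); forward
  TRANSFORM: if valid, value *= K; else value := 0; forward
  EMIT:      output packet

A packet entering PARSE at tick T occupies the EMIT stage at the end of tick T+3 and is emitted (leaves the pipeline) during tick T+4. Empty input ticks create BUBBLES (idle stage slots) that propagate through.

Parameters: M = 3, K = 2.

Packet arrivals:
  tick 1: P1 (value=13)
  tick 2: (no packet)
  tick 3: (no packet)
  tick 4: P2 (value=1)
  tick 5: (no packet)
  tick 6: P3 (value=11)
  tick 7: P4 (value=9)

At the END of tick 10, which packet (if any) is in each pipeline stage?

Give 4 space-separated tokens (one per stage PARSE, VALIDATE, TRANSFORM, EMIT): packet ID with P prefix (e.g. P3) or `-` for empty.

Answer: - - - P4

Derivation:
Tick 1: [PARSE:P1(v=13,ok=F), VALIDATE:-, TRANSFORM:-, EMIT:-] out:-; in:P1
Tick 2: [PARSE:-, VALIDATE:P1(v=13,ok=F), TRANSFORM:-, EMIT:-] out:-; in:-
Tick 3: [PARSE:-, VALIDATE:-, TRANSFORM:P1(v=0,ok=F), EMIT:-] out:-; in:-
Tick 4: [PARSE:P2(v=1,ok=F), VALIDATE:-, TRANSFORM:-, EMIT:P1(v=0,ok=F)] out:-; in:P2
Tick 5: [PARSE:-, VALIDATE:P2(v=1,ok=F), TRANSFORM:-, EMIT:-] out:P1(v=0); in:-
Tick 6: [PARSE:P3(v=11,ok=F), VALIDATE:-, TRANSFORM:P2(v=0,ok=F), EMIT:-] out:-; in:P3
Tick 7: [PARSE:P4(v=9,ok=F), VALIDATE:P3(v=11,ok=T), TRANSFORM:-, EMIT:P2(v=0,ok=F)] out:-; in:P4
Tick 8: [PARSE:-, VALIDATE:P4(v=9,ok=F), TRANSFORM:P3(v=22,ok=T), EMIT:-] out:P2(v=0); in:-
Tick 9: [PARSE:-, VALIDATE:-, TRANSFORM:P4(v=0,ok=F), EMIT:P3(v=22,ok=T)] out:-; in:-
Tick 10: [PARSE:-, VALIDATE:-, TRANSFORM:-, EMIT:P4(v=0,ok=F)] out:P3(v=22); in:-
At end of tick 10: ['-', '-', '-', 'P4']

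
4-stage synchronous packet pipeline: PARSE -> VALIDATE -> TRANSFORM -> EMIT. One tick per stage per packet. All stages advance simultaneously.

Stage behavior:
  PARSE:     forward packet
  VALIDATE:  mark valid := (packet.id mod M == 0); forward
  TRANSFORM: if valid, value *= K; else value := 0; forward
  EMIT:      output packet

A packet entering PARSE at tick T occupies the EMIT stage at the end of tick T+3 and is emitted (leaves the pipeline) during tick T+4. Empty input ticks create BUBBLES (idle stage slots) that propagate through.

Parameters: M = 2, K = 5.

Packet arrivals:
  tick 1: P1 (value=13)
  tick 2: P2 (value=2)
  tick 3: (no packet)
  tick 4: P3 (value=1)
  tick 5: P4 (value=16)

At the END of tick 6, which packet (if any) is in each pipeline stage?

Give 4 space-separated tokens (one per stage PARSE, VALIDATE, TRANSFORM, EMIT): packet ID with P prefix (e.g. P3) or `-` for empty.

Answer: - P4 P3 -

Derivation:
Tick 1: [PARSE:P1(v=13,ok=F), VALIDATE:-, TRANSFORM:-, EMIT:-] out:-; in:P1
Tick 2: [PARSE:P2(v=2,ok=F), VALIDATE:P1(v=13,ok=F), TRANSFORM:-, EMIT:-] out:-; in:P2
Tick 3: [PARSE:-, VALIDATE:P2(v=2,ok=T), TRANSFORM:P1(v=0,ok=F), EMIT:-] out:-; in:-
Tick 4: [PARSE:P3(v=1,ok=F), VALIDATE:-, TRANSFORM:P2(v=10,ok=T), EMIT:P1(v=0,ok=F)] out:-; in:P3
Tick 5: [PARSE:P4(v=16,ok=F), VALIDATE:P3(v=1,ok=F), TRANSFORM:-, EMIT:P2(v=10,ok=T)] out:P1(v=0); in:P4
Tick 6: [PARSE:-, VALIDATE:P4(v=16,ok=T), TRANSFORM:P3(v=0,ok=F), EMIT:-] out:P2(v=10); in:-
At end of tick 6: ['-', 'P4', 'P3', '-']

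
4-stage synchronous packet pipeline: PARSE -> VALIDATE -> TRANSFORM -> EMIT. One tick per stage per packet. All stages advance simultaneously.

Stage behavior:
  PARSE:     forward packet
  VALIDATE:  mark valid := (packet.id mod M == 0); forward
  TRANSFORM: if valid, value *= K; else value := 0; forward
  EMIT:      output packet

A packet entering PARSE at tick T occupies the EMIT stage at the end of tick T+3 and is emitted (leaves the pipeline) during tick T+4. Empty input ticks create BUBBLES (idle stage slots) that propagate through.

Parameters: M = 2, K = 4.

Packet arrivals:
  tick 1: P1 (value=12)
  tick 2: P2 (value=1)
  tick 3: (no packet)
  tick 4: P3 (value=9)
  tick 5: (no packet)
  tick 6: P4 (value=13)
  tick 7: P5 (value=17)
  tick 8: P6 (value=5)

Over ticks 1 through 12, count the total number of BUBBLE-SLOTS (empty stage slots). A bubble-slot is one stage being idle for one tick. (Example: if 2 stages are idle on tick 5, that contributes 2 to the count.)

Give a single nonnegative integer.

Answer: 24

Derivation:
Tick 1: [PARSE:P1(v=12,ok=F), VALIDATE:-, TRANSFORM:-, EMIT:-] out:-; bubbles=3
Tick 2: [PARSE:P2(v=1,ok=F), VALIDATE:P1(v=12,ok=F), TRANSFORM:-, EMIT:-] out:-; bubbles=2
Tick 3: [PARSE:-, VALIDATE:P2(v=1,ok=T), TRANSFORM:P1(v=0,ok=F), EMIT:-] out:-; bubbles=2
Tick 4: [PARSE:P3(v=9,ok=F), VALIDATE:-, TRANSFORM:P2(v=4,ok=T), EMIT:P1(v=0,ok=F)] out:-; bubbles=1
Tick 5: [PARSE:-, VALIDATE:P3(v=9,ok=F), TRANSFORM:-, EMIT:P2(v=4,ok=T)] out:P1(v=0); bubbles=2
Tick 6: [PARSE:P4(v=13,ok=F), VALIDATE:-, TRANSFORM:P3(v=0,ok=F), EMIT:-] out:P2(v=4); bubbles=2
Tick 7: [PARSE:P5(v=17,ok=F), VALIDATE:P4(v=13,ok=T), TRANSFORM:-, EMIT:P3(v=0,ok=F)] out:-; bubbles=1
Tick 8: [PARSE:P6(v=5,ok=F), VALIDATE:P5(v=17,ok=F), TRANSFORM:P4(v=52,ok=T), EMIT:-] out:P3(v=0); bubbles=1
Tick 9: [PARSE:-, VALIDATE:P6(v=5,ok=T), TRANSFORM:P5(v=0,ok=F), EMIT:P4(v=52,ok=T)] out:-; bubbles=1
Tick 10: [PARSE:-, VALIDATE:-, TRANSFORM:P6(v=20,ok=T), EMIT:P5(v=0,ok=F)] out:P4(v=52); bubbles=2
Tick 11: [PARSE:-, VALIDATE:-, TRANSFORM:-, EMIT:P6(v=20,ok=T)] out:P5(v=0); bubbles=3
Tick 12: [PARSE:-, VALIDATE:-, TRANSFORM:-, EMIT:-] out:P6(v=20); bubbles=4
Total bubble-slots: 24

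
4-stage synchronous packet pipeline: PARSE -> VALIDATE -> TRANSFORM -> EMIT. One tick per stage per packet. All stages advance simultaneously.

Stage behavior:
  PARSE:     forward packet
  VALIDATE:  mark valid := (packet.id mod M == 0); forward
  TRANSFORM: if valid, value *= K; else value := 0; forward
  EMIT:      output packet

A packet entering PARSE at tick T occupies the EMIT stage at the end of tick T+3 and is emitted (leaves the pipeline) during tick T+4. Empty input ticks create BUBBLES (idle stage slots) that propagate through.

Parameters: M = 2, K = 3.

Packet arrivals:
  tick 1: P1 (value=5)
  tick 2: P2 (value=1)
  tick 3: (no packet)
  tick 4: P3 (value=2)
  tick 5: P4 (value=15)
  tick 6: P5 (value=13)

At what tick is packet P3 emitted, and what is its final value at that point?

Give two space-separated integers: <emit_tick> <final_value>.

Answer: 8 0

Derivation:
Tick 1: [PARSE:P1(v=5,ok=F), VALIDATE:-, TRANSFORM:-, EMIT:-] out:-; in:P1
Tick 2: [PARSE:P2(v=1,ok=F), VALIDATE:P1(v=5,ok=F), TRANSFORM:-, EMIT:-] out:-; in:P2
Tick 3: [PARSE:-, VALIDATE:P2(v=1,ok=T), TRANSFORM:P1(v=0,ok=F), EMIT:-] out:-; in:-
Tick 4: [PARSE:P3(v=2,ok=F), VALIDATE:-, TRANSFORM:P2(v=3,ok=T), EMIT:P1(v=0,ok=F)] out:-; in:P3
Tick 5: [PARSE:P4(v=15,ok=F), VALIDATE:P3(v=2,ok=F), TRANSFORM:-, EMIT:P2(v=3,ok=T)] out:P1(v=0); in:P4
Tick 6: [PARSE:P5(v=13,ok=F), VALIDATE:P4(v=15,ok=T), TRANSFORM:P3(v=0,ok=F), EMIT:-] out:P2(v=3); in:P5
Tick 7: [PARSE:-, VALIDATE:P5(v=13,ok=F), TRANSFORM:P4(v=45,ok=T), EMIT:P3(v=0,ok=F)] out:-; in:-
Tick 8: [PARSE:-, VALIDATE:-, TRANSFORM:P5(v=0,ok=F), EMIT:P4(v=45,ok=T)] out:P3(v=0); in:-
Tick 9: [PARSE:-, VALIDATE:-, TRANSFORM:-, EMIT:P5(v=0,ok=F)] out:P4(v=45); in:-
Tick 10: [PARSE:-, VALIDATE:-, TRANSFORM:-, EMIT:-] out:P5(v=0); in:-
P3: arrives tick 4, valid=False (id=3, id%2=1), emit tick 8, final value 0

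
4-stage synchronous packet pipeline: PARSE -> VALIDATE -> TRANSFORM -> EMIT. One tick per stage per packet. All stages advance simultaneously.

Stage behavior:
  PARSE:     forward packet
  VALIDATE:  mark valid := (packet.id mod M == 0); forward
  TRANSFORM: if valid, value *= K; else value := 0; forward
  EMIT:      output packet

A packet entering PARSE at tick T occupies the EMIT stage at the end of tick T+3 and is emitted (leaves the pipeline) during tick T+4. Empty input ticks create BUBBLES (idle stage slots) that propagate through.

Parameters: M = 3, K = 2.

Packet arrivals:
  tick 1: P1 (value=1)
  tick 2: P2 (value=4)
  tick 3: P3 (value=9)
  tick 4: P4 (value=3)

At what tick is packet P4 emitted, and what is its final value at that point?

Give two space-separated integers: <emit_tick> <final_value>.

Tick 1: [PARSE:P1(v=1,ok=F), VALIDATE:-, TRANSFORM:-, EMIT:-] out:-; in:P1
Tick 2: [PARSE:P2(v=4,ok=F), VALIDATE:P1(v=1,ok=F), TRANSFORM:-, EMIT:-] out:-; in:P2
Tick 3: [PARSE:P3(v=9,ok=F), VALIDATE:P2(v=4,ok=F), TRANSFORM:P1(v=0,ok=F), EMIT:-] out:-; in:P3
Tick 4: [PARSE:P4(v=3,ok=F), VALIDATE:P3(v=9,ok=T), TRANSFORM:P2(v=0,ok=F), EMIT:P1(v=0,ok=F)] out:-; in:P4
Tick 5: [PARSE:-, VALIDATE:P4(v=3,ok=F), TRANSFORM:P3(v=18,ok=T), EMIT:P2(v=0,ok=F)] out:P1(v=0); in:-
Tick 6: [PARSE:-, VALIDATE:-, TRANSFORM:P4(v=0,ok=F), EMIT:P3(v=18,ok=T)] out:P2(v=0); in:-
Tick 7: [PARSE:-, VALIDATE:-, TRANSFORM:-, EMIT:P4(v=0,ok=F)] out:P3(v=18); in:-
Tick 8: [PARSE:-, VALIDATE:-, TRANSFORM:-, EMIT:-] out:P4(v=0); in:-
P4: arrives tick 4, valid=False (id=4, id%3=1), emit tick 8, final value 0

Answer: 8 0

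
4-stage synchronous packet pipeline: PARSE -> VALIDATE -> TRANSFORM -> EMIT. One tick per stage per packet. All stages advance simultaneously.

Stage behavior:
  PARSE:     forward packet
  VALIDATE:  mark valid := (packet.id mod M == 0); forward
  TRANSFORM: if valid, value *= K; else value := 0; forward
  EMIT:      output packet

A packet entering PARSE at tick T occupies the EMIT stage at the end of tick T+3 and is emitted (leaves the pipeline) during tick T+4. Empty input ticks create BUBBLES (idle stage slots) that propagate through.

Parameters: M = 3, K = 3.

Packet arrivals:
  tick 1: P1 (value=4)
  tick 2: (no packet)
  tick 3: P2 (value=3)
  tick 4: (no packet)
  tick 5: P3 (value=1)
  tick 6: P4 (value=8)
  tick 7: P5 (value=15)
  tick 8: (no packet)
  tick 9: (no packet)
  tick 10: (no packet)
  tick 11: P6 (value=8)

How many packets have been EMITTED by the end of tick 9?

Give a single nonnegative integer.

Tick 1: [PARSE:P1(v=4,ok=F), VALIDATE:-, TRANSFORM:-, EMIT:-] out:-; in:P1
Tick 2: [PARSE:-, VALIDATE:P1(v=4,ok=F), TRANSFORM:-, EMIT:-] out:-; in:-
Tick 3: [PARSE:P2(v=3,ok=F), VALIDATE:-, TRANSFORM:P1(v=0,ok=F), EMIT:-] out:-; in:P2
Tick 4: [PARSE:-, VALIDATE:P2(v=3,ok=F), TRANSFORM:-, EMIT:P1(v=0,ok=F)] out:-; in:-
Tick 5: [PARSE:P3(v=1,ok=F), VALIDATE:-, TRANSFORM:P2(v=0,ok=F), EMIT:-] out:P1(v=0); in:P3
Tick 6: [PARSE:P4(v=8,ok=F), VALIDATE:P3(v=1,ok=T), TRANSFORM:-, EMIT:P2(v=0,ok=F)] out:-; in:P4
Tick 7: [PARSE:P5(v=15,ok=F), VALIDATE:P4(v=8,ok=F), TRANSFORM:P3(v=3,ok=T), EMIT:-] out:P2(v=0); in:P5
Tick 8: [PARSE:-, VALIDATE:P5(v=15,ok=F), TRANSFORM:P4(v=0,ok=F), EMIT:P3(v=3,ok=T)] out:-; in:-
Tick 9: [PARSE:-, VALIDATE:-, TRANSFORM:P5(v=0,ok=F), EMIT:P4(v=0,ok=F)] out:P3(v=3); in:-
Emitted by tick 9: ['P1', 'P2', 'P3']

Answer: 3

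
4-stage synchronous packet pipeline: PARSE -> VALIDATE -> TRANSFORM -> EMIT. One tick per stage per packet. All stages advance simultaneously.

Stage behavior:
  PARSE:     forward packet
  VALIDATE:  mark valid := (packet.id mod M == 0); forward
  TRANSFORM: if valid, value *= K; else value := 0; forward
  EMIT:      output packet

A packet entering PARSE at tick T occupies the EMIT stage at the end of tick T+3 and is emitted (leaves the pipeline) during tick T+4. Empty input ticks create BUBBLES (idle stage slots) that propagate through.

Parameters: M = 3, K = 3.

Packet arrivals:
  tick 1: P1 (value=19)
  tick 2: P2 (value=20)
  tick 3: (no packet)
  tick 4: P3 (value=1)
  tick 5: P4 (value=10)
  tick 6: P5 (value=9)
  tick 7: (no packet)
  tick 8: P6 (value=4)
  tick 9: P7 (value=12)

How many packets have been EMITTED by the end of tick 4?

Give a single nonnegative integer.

Answer: 0

Derivation:
Tick 1: [PARSE:P1(v=19,ok=F), VALIDATE:-, TRANSFORM:-, EMIT:-] out:-; in:P1
Tick 2: [PARSE:P2(v=20,ok=F), VALIDATE:P1(v=19,ok=F), TRANSFORM:-, EMIT:-] out:-; in:P2
Tick 3: [PARSE:-, VALIDATE:P2(v=20,ok=F), TRANSFORM:P1(v=0,ok=F), EMIT:-] out:-; in:-
Tick 4: [PARSE:P3(v=1,ok=F), VALIDATE:-, TRANSFORM:P2(v=0,ok=F), EMIT:P1(v=0,ok=F)] out:-; in:P3
Emitted by tick 4: []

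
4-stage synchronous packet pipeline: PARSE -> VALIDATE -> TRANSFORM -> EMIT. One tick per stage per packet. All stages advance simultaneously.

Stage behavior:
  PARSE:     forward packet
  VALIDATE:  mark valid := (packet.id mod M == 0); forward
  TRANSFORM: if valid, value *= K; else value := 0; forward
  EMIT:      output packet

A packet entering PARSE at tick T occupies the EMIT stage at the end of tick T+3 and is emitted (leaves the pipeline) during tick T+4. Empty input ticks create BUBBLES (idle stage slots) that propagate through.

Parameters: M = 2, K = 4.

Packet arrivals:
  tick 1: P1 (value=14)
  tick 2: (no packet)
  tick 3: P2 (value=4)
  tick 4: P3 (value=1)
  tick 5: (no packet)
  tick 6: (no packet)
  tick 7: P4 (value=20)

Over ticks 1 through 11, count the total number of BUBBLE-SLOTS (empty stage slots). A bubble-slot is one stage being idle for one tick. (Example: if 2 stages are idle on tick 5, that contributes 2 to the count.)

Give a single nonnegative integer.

Answer: 28

Derivation:
Tick 1: [PARSE:P1(v=14,ok=F), VALIDATE:-, TRANSFORM:-, EMIT:-] out:-; bubbles=3
Tick 2: [PARSE:-, VALIDATE:P1(v=14,ok=F), TRANSFORM:-, EMIT:-] out:-; bubbles=3
Tick 3: [PARSE:P2(v=4,ok=F), VALIDATE:-, TRANSFORM:P1(v=0,ok=F), EMIT:-] out:-; bubbles=2
Tick 4: [PARSE:P3(v=1,ok=F), VALIDATE:P2(v=4,ok=T), TRANSFORM:-, EMIT:P1(v=0,ok=F)] out:-; bubbles=1
Tick 5: [PARSE:-, VALIDATE:P3(v=1,ok=F), TRANSFORM:P2(v=16,ok=T), EMIT:-] out:P1(v=0); bubbles=2
Tick 6: [PARSE:-, VALIDATE:-, TRANSFORM:P3(v=0,ok=F), EMIT:P2(v=16,ok=T)] out:-; bubbles=2
Tick 7: [PARSE:P4(v=20,ok=F), VALIDATE:-, TRANSFORM:-, EMIT:P3(v=0,ok=F)] out:P2(v=16); bubbles=2
Tick 8: [PARSE:-, VALIDATE:P4(v=20,ok=T), TRANSFORM:-, EMIT:-] out:P3(v=0); bubbles=3
Tick 9: [PARSE:-, VALIDATE:-, TRANSFORM:P4(v=80,ok=T), EMIT:-] out:-; bubbles=3
Tick 10: [PARSE:-, VALIDATE:-, TRANSFORM:-, EMIT:P4(v=80,ok=T)] out:-; bubbles=3
Tick 11: [PARSE:-, VALIDATE:-, TRANSFORM:-, EMIT:-] out:P4(v=80); bubbles=4
Total bubble-slots: 28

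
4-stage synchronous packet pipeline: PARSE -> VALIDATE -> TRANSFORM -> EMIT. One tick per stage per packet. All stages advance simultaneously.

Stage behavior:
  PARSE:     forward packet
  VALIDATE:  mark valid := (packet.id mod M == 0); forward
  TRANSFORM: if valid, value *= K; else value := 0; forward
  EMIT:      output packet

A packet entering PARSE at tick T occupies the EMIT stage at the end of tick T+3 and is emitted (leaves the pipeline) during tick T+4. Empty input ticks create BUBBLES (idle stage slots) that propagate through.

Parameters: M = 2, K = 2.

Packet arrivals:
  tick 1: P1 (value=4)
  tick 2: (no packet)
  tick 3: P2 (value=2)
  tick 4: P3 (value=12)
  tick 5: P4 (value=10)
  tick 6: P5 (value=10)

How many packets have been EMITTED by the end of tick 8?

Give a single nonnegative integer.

Tick 1: [PARSE:P1(v=4,ok=F), VALIDATE:-, TRANSFORM:-, EMIT:-] out:-; in:P1
Tick 2: [PARSE:-, VALIDATE:P1(v=4,ok=F), TRANSFORM:-, EMIT:-] out:-; in:-
Tick 3: [PARSE:P2(v=2,ok=F), VALIDATE:-, TRANSFORM:P1(v=0,ok=F), EMIT:-] out:-; in:P2
Tick 4: [PARSE:P3(v=12,ok=F), VALIDATE:P2(v=2,ok=T), TRANSFORM:-, EMIT:P1(v=0,ok=F)] out:-; in:P3
Tick 5: [PARSE:P4(v=10,ok=F), VALIDATE:P3(v=12,ok=F), TRANSFORM:P2(v=4,ok=T), EMIT:-] out:P1(v=0); in:P4
Tick 6: [PARSE:P5(v=10,ok=F), VALIDATE:P4(v=10,ok=T), TRANSFORM:P3(v=0,ok=F), EMIT:P2(v=4,ok=T)] out:-; in:P5
Tick 7: [PARSE:-, VALIDATE:P5(v=10,ok=F), TRANSFORM:P4(v=20,ok=T), EMIT:P3(v=0,ok=F)] out:P2(v=4); in:-
Tick 8: [PARSE:-, VALIDATE:-, TRANSFORM:P5(v=0,ok=F), EMIT:P4(v=20,ok=T)] out:P3(v=0); in:-
Emitted by tick 8: ['P1', 'P2', 'P3']

Answer: 3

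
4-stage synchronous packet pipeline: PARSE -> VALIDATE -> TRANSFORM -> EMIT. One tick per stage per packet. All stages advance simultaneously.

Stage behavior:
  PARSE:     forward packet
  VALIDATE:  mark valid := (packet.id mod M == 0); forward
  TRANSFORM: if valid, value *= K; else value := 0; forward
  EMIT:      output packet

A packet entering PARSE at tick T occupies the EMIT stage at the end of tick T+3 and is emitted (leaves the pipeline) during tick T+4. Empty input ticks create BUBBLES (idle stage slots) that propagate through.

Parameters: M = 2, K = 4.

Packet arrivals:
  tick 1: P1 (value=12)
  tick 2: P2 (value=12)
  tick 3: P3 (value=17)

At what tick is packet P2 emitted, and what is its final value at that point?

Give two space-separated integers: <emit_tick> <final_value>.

Answer: 6 48

Derivation:
Tick 1: [PARSE:P1(v=12,ok=F), VALIDATE:-, TRANSFORM:-, EMIT:-] out:-; in:P1
Tick 2: [PARSE:P2(v=12,ok=F), VALIDATE:P1(v=12,ok=F), TRANSFORM:-, EMIT:-] out:-; in:P2
Tick 3: [PARSE:P3(v=17,ok=F), VALIDATE:P2(v=12,ok=T), TRANSFORM:P1(v=0,ok=F), EMIT:-] out:-; in:P3
Tick 4: [PARSE:-, VALIDATE:P3(v=17,ok=F), TRANSFORM:P2(v=48,ok=T), EMIT:P1(v=0,ok=F)] out:-; in:-
Tick 5: [PARSE:-, VALIDATE:-, TRANSFORM:P3(v=0,ok=F), EMIT:P2(v=48,ok=T)] out:P1(v=0); in:-
Tick 6: [PARSE:-, VALIDATE:-, TRANSFORM:-, EMIT:P3(v=0,ok=F)] out:P2(v=48); in:-
Tick 7: [PARSE:-, VALIDATE:-, TRANSFORM:-, EMIT:-] out:P3(v=0); in:-
P2: arrives tick 2, valid=True (id=2, id%2=0), emit tick 6, final value 48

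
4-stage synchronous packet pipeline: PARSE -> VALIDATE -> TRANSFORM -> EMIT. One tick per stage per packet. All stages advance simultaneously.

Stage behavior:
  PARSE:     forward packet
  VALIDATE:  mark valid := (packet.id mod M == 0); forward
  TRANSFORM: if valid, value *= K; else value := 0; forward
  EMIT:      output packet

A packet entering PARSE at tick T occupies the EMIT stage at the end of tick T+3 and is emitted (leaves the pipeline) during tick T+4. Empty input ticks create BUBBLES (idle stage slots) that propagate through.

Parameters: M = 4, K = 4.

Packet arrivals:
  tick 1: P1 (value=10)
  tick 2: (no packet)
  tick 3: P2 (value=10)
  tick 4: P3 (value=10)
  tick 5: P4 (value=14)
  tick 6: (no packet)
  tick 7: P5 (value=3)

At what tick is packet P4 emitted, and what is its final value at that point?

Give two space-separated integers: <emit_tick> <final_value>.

Tick 1: [PARSE:P1(v=10,ok=F), VALIDATE:-, TRANSFORM:-, EMIT:-] out:-; in:P1
Tick 2: [PARSE:-, VALIDATE:P1(v=10,ok=F), TRANSFORM:-, EMIT:-] out:-; in:-
Tick 3: [PARSE:P2(v=10,ok=F), VALIDATE:-, TRANSFORM:P1(v=0,ok=F), EMIT:-] out:-; in:P2
Tick 4: [PARSE:P3(v=10,ok=F), VALIDATE:P2(v=10,ok=F), TRANSFORM:-, EMIT:P1(v=0,ok=F)] out:-; in:P3
Tick 5: [PARSE:P4(v=14,ok=F), VALIDATE:P3(v=10,ok=F), TRANSFORM:P2(v=0,ok=F), EMIT:-] out:P1(v=0); in:P4
Tick 6: [PARSE:-, VALIDATE:P4(v=14,ok=T), TRANSFORM:P3(v=0,ok=F), EMIT:P2(v=0,ok=F)] out:-; in:-
Tick 7: [PARSE:P5(v=3,ok=F), VALIDATE:-, TRANSFORM:P4(v=56,ok=T), EMIT:P3(v=0,ok=F)] out:P2(v=0); in:P5
Tick 8: [PARSE:-, VALIDATE:P5(v=3,ok=F), TRANSFORM:-, EMIT:P4(v=56,ok=T)] out:P3(v=0); in:-
Tick 9: [PARSE:-, VALIDATE:-, TRANSFORM:P5(v=0,ok=F), EMIT:-] out:P4(v=56); in:-
Tick 10: [PARSE:-, VALIDATE:-, TRANSFORM:-, EMIT:P5(v=0,ok=F)] out:-; in:-
Tick 11: [PARSE:-, VALIDATE:-, TRANSFORM:-, EMIT:-] out:P5(v=0); in:-
P4: arrives tick 5, valid=True (id=4, id%4=0), emit tick 9, final value 56

Answer: 9 56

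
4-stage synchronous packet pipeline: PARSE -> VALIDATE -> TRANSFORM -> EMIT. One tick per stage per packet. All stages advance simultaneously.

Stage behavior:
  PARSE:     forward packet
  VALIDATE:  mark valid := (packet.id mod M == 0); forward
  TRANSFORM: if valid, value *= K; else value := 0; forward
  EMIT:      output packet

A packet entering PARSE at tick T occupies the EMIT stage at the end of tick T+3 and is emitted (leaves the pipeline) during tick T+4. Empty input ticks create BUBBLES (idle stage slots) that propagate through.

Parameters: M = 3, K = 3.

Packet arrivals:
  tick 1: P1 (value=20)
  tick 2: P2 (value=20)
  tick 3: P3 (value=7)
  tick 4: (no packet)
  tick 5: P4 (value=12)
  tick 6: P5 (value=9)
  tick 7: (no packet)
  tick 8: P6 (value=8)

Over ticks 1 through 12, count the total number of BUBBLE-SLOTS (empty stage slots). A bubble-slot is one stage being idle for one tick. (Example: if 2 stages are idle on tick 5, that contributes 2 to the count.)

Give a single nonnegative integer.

Tick 1: [PARSE:P1(v=20,ok=F), VALIDATE:-, TRANSFORM:-, EMIT:-] out:-; bubbles=3
Tick 2: [PARSE:P2(v=20,ok=F), VALIDATE:P1(v=20,ok=F), TRANSFORM:-, EMIT:-] out:-; bubbles=2
Tick 3: [PARSE:P3(v=7,ok=F), VALIDATE:P2(v=20,ok=F), TRANSFORM:P1(v=0,ok=F), EMIT:-] out:-; bubbles=1
Tick 4: [PARSE:-, VALIDATE:P3(v=7,ok=T), TRANSFORM:P2(v=0,ok=F), EMIT:P1(v=0,ok=F)] out:-; bubbles=1
Tick 5: [PARSE:P4(v=12,ok=F), VALIDATE:-, TRANSFORM:P3(v=21,ok=T), EMIT:P2(v=0,ok=F)] out:P1(v=0); bubbles=1
Tick 6: [PARSE:P5(v=9,ok=F), VALIDATE:P4(v=12,ok=F), TRANSFORM:-, EMIT:P3(v=21,ok=T)] out:P2(v=0); bubbles=1
Tick 7: [PARSE:-, VALIDATE:P5(v=9,ok=F), TRANSFORM:P4(v=0,ok=F), EMIT:-] out:P3(v=21); bubbles=2
Tick 8: [PARSE:P6(v=8,ok=F), VALIDATE:-, TRANSFORM:P5(v=0,ok=F), EMIT:P4(v=0,ok=F)] out:-; bubbles=1
Tick 9: [PARSE:-, VALIDATE:P6(v=8,ok=T), TRANSFORM:-, EMIT:P5(v=0,ok=F)] out:P4(v=0); bubbles=2
Tick 10: [PARSE:-, VALIDATE:-, TRANSFORM:P6(v=24,ok=T), EMIT:-] out:P5(v=0); bubbles=3
Tick 11: [PARSE:-, VALIDATE:-, TRANSFORM:-, EMIT:P6(v=24,ok=T)] out:-; bubbles=3
Tick 12: [PARSE:-, VALIDATE:-, TRANSFORM:-, EMIT:-] out:P6(v=24); bubbles=4
Total bubble-slots: 24

Answer: 24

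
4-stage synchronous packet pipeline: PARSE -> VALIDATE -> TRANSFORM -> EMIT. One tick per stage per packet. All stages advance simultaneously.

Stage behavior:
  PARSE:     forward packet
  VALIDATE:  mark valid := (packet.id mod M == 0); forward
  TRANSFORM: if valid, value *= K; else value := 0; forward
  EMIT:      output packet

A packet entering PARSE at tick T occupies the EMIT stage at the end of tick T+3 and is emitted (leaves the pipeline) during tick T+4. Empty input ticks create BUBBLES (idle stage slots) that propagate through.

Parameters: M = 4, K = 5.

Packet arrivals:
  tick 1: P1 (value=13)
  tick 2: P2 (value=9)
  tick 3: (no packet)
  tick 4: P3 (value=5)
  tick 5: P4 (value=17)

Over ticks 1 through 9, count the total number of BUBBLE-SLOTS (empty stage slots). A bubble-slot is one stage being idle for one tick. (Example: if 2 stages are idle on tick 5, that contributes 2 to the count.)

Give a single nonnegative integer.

Answer: 20

Derivation:
Tick 1: [PARSE:P1(v=13,ok=F), VALIDATE:-, TRANSFORM:-, EMIT:-] out:-; bubbles=3
Tick 2: [PARSE:P2(v=9,ok=F), VALIDATE:P1(v=13,ok=F), TRANSFORM:-, EMIT:-] out:-; bubbles=2
Tick 3: [PARSE:-, VALIDATE:P2(v=9,ok=F), TRANSFORM:P1(v=0,ok=F), EMIT:-] out:-; bubbles=2
Tick 4: [PARSE:P3(v=5,ok=F), VALIDATE:-, TRANSFORM:P2(v=0,ok=F), EMIT:P1(v=0,ok=F)] out:-; bubbles=1
Tick 5: [PARSE:P4(v=17,ok=F), VALIDATE:P3(v=5,ok=F), TRANSFORM:-, EMIT:P2(v=0,ok=F)] out:P1(v=0); bubbles=1
Tick 6: [PARSE:-, VALIDATE:P4(v=17,ok=T), TRANSFORM:P3(v=0,ok=F), EMIT:-] out:P2(v=0); bubbles=2
Tick 7: [PARSE:-, VALIDATE:-, TRANSFORM:P4(v=85,ok=T), EMIT:P3(v=0,ok=F)] out:-; bubbles=2
Tick 8: [PARSE:-, VALIDATE:-, TRANSFORM:-, EMIT:P4(v=85,ok=T)] out:P3(v=0); bubbles=3
Tick 9: [PARSE:-, VALIDATE:-, TRANSFORM:-, EMIT:-] out:P4(v=85); bubbles=4
Total bubble-slots: 20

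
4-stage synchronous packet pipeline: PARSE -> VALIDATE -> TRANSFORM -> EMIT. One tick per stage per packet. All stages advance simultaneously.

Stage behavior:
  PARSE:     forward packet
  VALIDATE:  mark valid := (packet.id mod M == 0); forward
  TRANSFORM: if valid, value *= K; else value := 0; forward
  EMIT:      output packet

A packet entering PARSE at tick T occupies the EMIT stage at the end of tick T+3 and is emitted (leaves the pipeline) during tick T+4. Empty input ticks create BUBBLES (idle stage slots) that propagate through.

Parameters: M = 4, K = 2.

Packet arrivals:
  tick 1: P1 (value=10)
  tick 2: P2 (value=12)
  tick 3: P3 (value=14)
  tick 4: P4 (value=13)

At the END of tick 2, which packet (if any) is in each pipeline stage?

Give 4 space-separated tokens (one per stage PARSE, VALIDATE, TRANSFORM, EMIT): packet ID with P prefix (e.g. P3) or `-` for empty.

Answer: P2 P1 - -

Derivation:
Tick 1: [PARSE:P1(v=10,ok=F), VALIDATE:-, TRANSFORM:-, EMIT:-] out:-; in:P1
Tick 2: [PARSE:P2(v=12,ok=F), VALIDATE:P1(v=10,ok=F), TRANSFORM:-, EMIT:-] out:-; in:P2
At end of tick 2: ['P2', 'P1', '-', '-']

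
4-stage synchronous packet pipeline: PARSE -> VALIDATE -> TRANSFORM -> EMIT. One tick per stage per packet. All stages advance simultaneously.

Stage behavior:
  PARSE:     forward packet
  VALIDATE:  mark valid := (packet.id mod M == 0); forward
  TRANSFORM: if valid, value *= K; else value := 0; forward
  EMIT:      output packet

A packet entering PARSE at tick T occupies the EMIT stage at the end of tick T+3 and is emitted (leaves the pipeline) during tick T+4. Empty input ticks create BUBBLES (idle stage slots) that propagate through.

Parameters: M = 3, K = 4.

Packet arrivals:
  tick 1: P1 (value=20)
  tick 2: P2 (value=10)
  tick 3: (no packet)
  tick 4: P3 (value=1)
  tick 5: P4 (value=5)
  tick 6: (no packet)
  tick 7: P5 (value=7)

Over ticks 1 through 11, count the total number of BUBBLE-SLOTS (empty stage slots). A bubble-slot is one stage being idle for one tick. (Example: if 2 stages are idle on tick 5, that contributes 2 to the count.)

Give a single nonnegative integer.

Tick 1: [PARSE:P1(v=20,ok=F), VALIDATE:-, TRANSFORM:-, EMIT:-] out:-; bubbles=3
Tick 2: [PARSE:P2(v=10,ok=F), VALIDATE:P1(v=20,ok=F), TRANSFORM:-, EMIT:-] out:-; bubbles=2
Tick 3: [PARSE:-, VALIDATE:P2(v=10,ok=F), TRANSFORM:P1(v=0,ok=F), EMIT:-] out:-; bubbles=2
Tick 4: [PARSE:P3(v=1,ok=F), VALIDATE:-, TRANSFORM:P2(v=0,ok=F), EMIT:P1(v=0,ok=F)] out:-; bubbles=1
Tick 5: [PARSE:P4(v=5,ok=F), VALIDATE:P3(v=1,ok=T), TRANSFORM:-, EMIT:P2(v=0,ok=F)] out:P1(v=0); bubbles=1
Tick 6: [PARSE:-, VALIDATE:P4(v=5,ok=F), TRANSFORM:P3(v=4,ok=T), EMIT:-] out:P2(v=0); bubbles=2
Tick 7: [PARSE:P5(v=7,ok=F), VALIDATE:-, TRANSFORM:P4(v=0,ok=F), EMIT:P3(v=4,ok=T)] out:-; bubbles=1
Tick 8: [PARSE:-, VALIDATE:P5(v=7,ok=F), TRANSFORM:-, EMIT:P4(v=0,ok=F)] out:P3(v=4); bubbles=2
Tick 9: [PARSE:-, VALIDATE:-, TRANSFORM:P5(v=0,ok=F), EMIT:-] out:P4(v=0); bubbles=3
Tick 10: [PARSE:-, VALIDATE:-, TRANSFORM:-, EMIT:P5(v=0,ok=F)] out:-; bubbles=3
Tick 11: [PARSE:-, VALIDATE:-, TRANSFORM:-, EMIT:-] out:P5(v=0); bubbles=4
Total bubble-slots: 24

Answer: 24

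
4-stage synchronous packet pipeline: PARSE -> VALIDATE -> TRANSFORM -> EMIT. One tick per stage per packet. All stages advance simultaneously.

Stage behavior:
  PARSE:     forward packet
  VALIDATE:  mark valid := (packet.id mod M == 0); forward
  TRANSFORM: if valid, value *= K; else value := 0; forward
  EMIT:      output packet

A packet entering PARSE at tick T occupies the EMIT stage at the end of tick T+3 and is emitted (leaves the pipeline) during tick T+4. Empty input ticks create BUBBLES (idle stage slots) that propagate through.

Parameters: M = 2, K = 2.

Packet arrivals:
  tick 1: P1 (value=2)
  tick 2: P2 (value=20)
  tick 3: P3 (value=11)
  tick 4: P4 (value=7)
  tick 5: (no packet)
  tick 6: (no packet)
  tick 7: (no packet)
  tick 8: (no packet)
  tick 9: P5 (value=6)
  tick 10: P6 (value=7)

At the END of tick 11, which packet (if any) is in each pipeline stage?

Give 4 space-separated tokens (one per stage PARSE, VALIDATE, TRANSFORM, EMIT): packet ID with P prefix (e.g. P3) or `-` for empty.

Tick 1: [PARSE:P1(v=2,ok=F), VALIDATE:-, TRANSFORM:-, EMIT:-] out:-; in:P1
Tick 2: [PARSE:P2(v=20,ok=F), VALIDATE:P1(v=2,ok=F), TRANSFORM:-, EMIT:-] out:-; in:P2
Tick 3: [PARSE:P3(v=11,ok=F), VALIDATE:P2(v=20,ok=T), TRANSFORM:P1(v=0,ok=F), EMIT:-] out:-; in:P3
Tick 4: [PARSE:P4(v=7,ok=F), VALIDATE:P3(v=11,ok=F), TRANSFORM:P2(v=40,ok=T), EMIT:P1(v=0,ok=F)] out:-; in:P4
Tick 5: [PARSE:-, VALIDATE:P4(v=7,ok=T), TRANSFORM:P3(v=0,ok=F), EMIT:P2(v=40,ok=T)] out:P1(v=0); in:-
Tick 6: [PARSE:-, VALIDATE:-, TRANSFORM:P4(v=14,ok=T), EMIT:P3(v=0,ok=F)] out:P2(v=40); in:-
Tick 7: [PARSE:-, VALIDATE:-, TRANSFORM:-, EMIT:P4(v=14,ok=T)] out:P3(v=0); in:-
Tick 8: [PARSE:-, VALIDATE:-, TRANSFORM:-, EMIT:-] out:P4(v=14); in:-
Tick 9: [PARSE:P5(v=6,ok=F), VALIDATE:-, TRANSFORM:-, EMIT:-] out:-; in:P5
Tick 10: [PARSE:P6(v=7,ok=F), VALIDATE:P5(v=6,ok=F), TRANSFORM:-, EMIT:-] out:-; in:P6
Tick 11: [PARSE:-, VALIDATE:P6(v=7,ok=T), TRANSFORM:P5(v=0,ok=F), EMIT:-] out:-; in:-
At end of tick 11: ['-', 'P6', 'P5', '-']

Answer: - P6 P5 -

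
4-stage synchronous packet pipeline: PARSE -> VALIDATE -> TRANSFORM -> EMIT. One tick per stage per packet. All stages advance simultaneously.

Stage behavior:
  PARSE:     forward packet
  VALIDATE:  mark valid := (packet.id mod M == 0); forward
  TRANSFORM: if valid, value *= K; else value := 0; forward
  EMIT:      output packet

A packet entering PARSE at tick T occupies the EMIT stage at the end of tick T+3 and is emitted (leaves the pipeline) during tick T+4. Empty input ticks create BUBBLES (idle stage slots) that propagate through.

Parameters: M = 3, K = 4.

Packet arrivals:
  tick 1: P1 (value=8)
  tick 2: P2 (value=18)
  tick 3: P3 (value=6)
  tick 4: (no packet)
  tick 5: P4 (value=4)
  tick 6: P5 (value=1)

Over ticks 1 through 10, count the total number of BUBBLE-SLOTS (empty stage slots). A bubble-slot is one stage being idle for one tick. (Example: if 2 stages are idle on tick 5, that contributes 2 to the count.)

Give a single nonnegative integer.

Answer: 20

Derivation:
Tick 1: [PARSE:P1(v=8,ok=F), VALIDATE:-, TRANSFORM:-, EMIT:-] out:-; bubbles=3
Tick 2: [PARSE:P2(v=18,ok=F), VALIDATE:P1(v=8,ok=F), TRANSFORM:-, EMIT:-] out:-; bubbles=2
Tick 3: [PARSE:P3(v=6,ok=F), VALIDATE:P2(v=18,ok=F), TRANSFORM:P1(v=0,ok=F), EMIT:-] out:-; bubbles=1
Tick 4: [PARSE:-, VALIDATE:P3(v=6,ok=T), TRANSFORM:P2(v=0,ok=F), EMIT:P1(v=0,ok=F)] out:-; bubbles=1
Tick 5: [PARSE:P4(v=4,ok=F), VALIDATE:-, TRANSFORM:P3(v=24,ok=T), EMIT:P2(v=0,ok=F)] out:P1(v=0); bubbles=1
Tick 6: [PARSE:P5(v=1,ok=F), VALIDATE:P4(v=4,ok=F), TRANSFORM:-, EMIT:P3(v=24,ok=T)] out:P2(v=0); bubbles=1
Tick 7: [PARSE:-, VALIDATE:P5(v=1,ok=F), TRANSFORM:P4(v=0,ok=F), EMIT:-] out:P3(v=24); bubbles=2
Tick 8: [PARSE:-, VALIDATE:-, TRANSFORM:P5(v=0,ok=F), EMIT:P4(v=0,ok=F)] out:-; bubbles=2
Tick 9: [PARSE:-, VALIDATE:-, TRANSFORM:-, EMIT:P5(v=0,ok=F)] out:P4(v=0); bubbles=3
Tick 10: [PARSE:-, VALIDATE:-, TRANSFORM:-, EMIT:-] out:P5(v=0); bubbles=4
Total bubble-slots: 20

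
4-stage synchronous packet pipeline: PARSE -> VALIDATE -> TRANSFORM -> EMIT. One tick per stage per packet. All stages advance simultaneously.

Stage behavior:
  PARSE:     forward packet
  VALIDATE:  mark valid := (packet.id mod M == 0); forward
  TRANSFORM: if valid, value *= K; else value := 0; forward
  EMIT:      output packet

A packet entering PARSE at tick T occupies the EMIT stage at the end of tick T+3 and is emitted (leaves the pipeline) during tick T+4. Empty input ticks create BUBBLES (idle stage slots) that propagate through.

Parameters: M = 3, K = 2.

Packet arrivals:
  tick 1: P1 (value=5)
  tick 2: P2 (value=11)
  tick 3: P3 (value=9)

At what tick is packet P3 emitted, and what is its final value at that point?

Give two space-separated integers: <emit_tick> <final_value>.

Answer: 7 18

Derivation:
Tick 1: [PARSE:P1(v=5,ok=F), VALIDATE:-, TRANSFORM:-, EMIT:-] out:-; in:P1
Tick 2: [PARSE:P2(v=11,ok=F), VALIDATE:P1(v=5,ok=F), TRANSFORM:-, EMIT:-] out:-; in:P2
Tick 3: [PARSE:P3(v=9,ok=F), VALIDATE:P2(v=11,ok=F), TRANSFORM:P1(v=0,ok=F), EMIT:-] out:-; in:P3
Tick 4: [PARSE:-, VALIDATE:P3(v=9,ok=T), TRANSFORM:P2(v=0,ok=F), EMIT:P1(v=0,ok=F)] out:-; in:-
Tick 5: [PARSE:-, VALIDATE:-, TRANSFORM:P3(v=18,ok=T), EMIT:P2(v=0,ok=F)] out:P1(v=0); in:-
Tick 6: [PARSE:-, VALIDATE:-, TRANSFORM:-, EMIT:P3(v=18,ok=T)] out:P2(v=0); in:-
Tick 7: [PARSE:-, VALIDATE:-, TRANSFORM:-, EMIT:-] out:P3(v=18); in:-
P3: arrives tick 3, valid=True (id=3, id%3=0), emit tick 7, final value 18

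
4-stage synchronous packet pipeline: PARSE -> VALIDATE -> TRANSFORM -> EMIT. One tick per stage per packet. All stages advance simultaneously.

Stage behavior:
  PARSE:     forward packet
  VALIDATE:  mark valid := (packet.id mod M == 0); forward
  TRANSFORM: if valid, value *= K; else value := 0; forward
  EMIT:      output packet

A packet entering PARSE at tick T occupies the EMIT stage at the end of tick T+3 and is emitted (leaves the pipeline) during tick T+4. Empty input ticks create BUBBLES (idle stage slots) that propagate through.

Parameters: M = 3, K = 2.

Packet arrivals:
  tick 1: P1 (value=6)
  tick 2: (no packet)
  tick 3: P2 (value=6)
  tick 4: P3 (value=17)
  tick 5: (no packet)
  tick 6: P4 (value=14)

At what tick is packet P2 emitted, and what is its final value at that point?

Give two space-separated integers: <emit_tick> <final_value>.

Answer: 7 0

Derivation:
Tick 1: [PARSE:P1(v=6,ok=F), VALIDATE:-, TRANSFORM:-, EMIT:-] out:-; in:P1
Tick 2: [PARSE:-, VALIDATE:P1(v=6,ok=F), TRANSFORM:-, EMIT:-] out:-; in:-
Tick 3: [PARSE:P2(v=6,ok=F), VALIDATE:-, TRANSFORM:P1(v=0,ok=F), EMIT:-] out:-; in:P2
Tick 4: [PARSE:P3(v=17,ok=F), VALIDATE:P2(v=6,ok=F), TRANSFORM:-, EMIT:P1(v=0,ok=F)] out:-; in:P3
Tick 5: [PARSE:-, VALIDATE:P3(v=17,ok=T), TRANSFORM:P2(v=0,ok=F), EMIT:-] out:P1(v=0); in:-
Tick 6: [PARSE:P4(v=14,ok=F), VALIDATE:-, TRANSFORM:P3(v=34,ok=T), EMIT:P2(v=0,ok=F)] out:-; in:P4
Tick 7: [PARSE:-, VALIDATE:P4(v=14,ok=F), TRANSFORM:-, EMIT:P3(v=34,ok=T)] out:P2(v=0); in:-
Tick 8: [PARSE:-, VALIDATE:-, TRANSFORM:P4(v=0,ok=F), EMIT:-] out:P3(v=34); in:-
Tick 9: [PARSE:-, VALIDATE:-, TRANSFORM:-, EMIT:P4(v=0,ok=F)] out:-; in:-
Tick 10: [PARSE:-, VALIDATE:-, TRANSFORM:-, EMIT:-] out:P4(v=0); in:-
P2: arrives tick 3, valid=False (id=2, id%3=2), emit tick 7, final value 0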